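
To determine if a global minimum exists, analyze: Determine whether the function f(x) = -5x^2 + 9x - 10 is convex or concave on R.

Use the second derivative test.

f(x) = -5x^2 + 9x - 10
f'(x) = -10x + 9
f''(x) = -10
Since f''(x) = -10 < 0 for all x, f is concave on R.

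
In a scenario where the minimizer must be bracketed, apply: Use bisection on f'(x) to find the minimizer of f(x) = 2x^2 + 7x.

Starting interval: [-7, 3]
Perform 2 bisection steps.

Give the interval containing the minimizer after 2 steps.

Finding critical point of f(x) = 2x^2 + 7x using bisection on f'(x) = 4x + 7.
f'(x) = 0 when x = -7/4.
Starting interval: [-7, 3]
Step 1: mid = -2, f'(mid) = -1, new interval = [-2, 3]
Step 2: mid = 1/2, f'(mid) = 9, new interval = [-2, 1/2]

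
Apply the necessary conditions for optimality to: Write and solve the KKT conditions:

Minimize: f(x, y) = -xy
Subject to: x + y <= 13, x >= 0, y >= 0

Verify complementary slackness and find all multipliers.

Problem: min -xy s.t. x + y <= 13 (multiplier lambda), x >= 0 (mu_x), y >= 0 (mu_y)
KKT stationarity: -y + lambda - mu_x = 0, -x + lambda - mu_y = 0, with lambda, mu_x, mu_y >= 0
Complementary slackness: lambda*(x + y - 13) = 0, mu_x*x = 0, mu_y*y = 0
If lambda = 0: y = -mu_x <= 0 and x = -mu_y <= 0 force x = y = 0 with f = 0; but x = y = 13/2 is feasible with f = -169/4 < 0, so this is not the minimum. Hence lambda > 0 and x + y = 13.
Try x > 0, y > 0 (so mu_x = mu_y = 0): y = lambda, x = lambda => x = y = lambda
x + y = 13 => 2*lambda = 13 => lambda = 13/2
x* = y* = 13/2 > 0, consistent with mu_x = mu_y = 0.
(Any feasible point with x = 0 or y = 0 has f = 0 > -169/4, so the minimum is not on those boundaries.)
min(-xy) = -169/4 (i.e. max xy = 169/4)
Multipliers: lambda = 13/2, mu_x = 0, mu_y = 0
Complementary slackness: lambda*(x + y - 13) = 13/2*(13/2 + 13/2 - 13) = 0, mu_x*x = 0*13/2 = 0, mu_y*y = 0*13/2 = 0. Satisfied.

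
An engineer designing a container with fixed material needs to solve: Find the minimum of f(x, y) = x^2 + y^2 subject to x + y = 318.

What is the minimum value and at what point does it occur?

Substitute y = 318 - x into f(x,y) = x^2 + y^2:
g(x) = x^2 + (318 - x)^2 = 2x^2 - 636x + 101124
g'(x) = 4x - 636 = 0  =>  x = 159
y = 318 - 159 = 159
Minimum value = 159^2 + 159^2 = 50562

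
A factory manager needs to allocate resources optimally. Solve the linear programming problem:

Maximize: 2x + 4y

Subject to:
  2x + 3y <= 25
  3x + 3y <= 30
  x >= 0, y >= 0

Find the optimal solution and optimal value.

Feasible vertices: (0, 0), (0, 25/3), (5, 5), (10, 0)
Objective 2x + 4y at each:
  (0, 0): 0
  (0, 25/3): 100/3
  (5, 5): 30
  (10, 0): 20
Maximum is 100/3 at (0, 25/3).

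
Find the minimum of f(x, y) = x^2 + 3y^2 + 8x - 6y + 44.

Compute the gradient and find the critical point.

f(x,y) = x^2 + 3y^2 + 8x - 6y + 44
df/dx = 2x + (8) = 0  =>  x = -4
df/dy = 6y + (-6) = 0  =>  y = 1
f(-4, 1) = 1*(-4)^2 + 3*(1)^2 + 8*(-4) + -6*(1) + 44 = 25
Hessian is diagonal with entries 2, 6 > 0, so this is a minimum.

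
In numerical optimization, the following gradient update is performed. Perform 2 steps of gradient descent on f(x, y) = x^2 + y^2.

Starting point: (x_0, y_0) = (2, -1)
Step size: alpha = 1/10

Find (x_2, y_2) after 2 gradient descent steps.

f(x,y) = x^2 + y^2
grad_x = 2x + 0y, grad_y = 2y + 0x
Step 1: grad = (4, -2), (8/5, -4/5)
Step 2: grad = (16/5, -8/5), (32/25, -16/25)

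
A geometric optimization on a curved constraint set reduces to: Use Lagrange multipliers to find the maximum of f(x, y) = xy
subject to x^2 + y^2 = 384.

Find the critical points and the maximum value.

Lagrange conditions: y = 2*lambda*x and x = 2*lambda*y
If x = 0 then y = 0, violating the constraint, so x, y != 0.
Dividing: y/x = x/y => x^2 = y^2 => y = x or y = -x
Constraint: 2x^2 = 384 => x^2 = 192 => x = +/-sqrt(192)
Critical points: (sqrt(192), sqrt(192)), (-sqrt(192), -sqrt(192)), (sqrt(192), -sqrt(192)), (-sqrt(192), sqrt(192))
  y = x:  xy = x^2 = 192  at (sqrt(192), sqrt(192)) and (-sqrt(192), -sqrt(192))
  y = -x: xy = -x^2 = -192 at (sqrt(192), -sqrt(192)) and (-sqrt(192), sqrt(192))
Maximum xy = 192 at (sqrt(192), sqrt(192)) and (-sqrt(192), -sqrt(192))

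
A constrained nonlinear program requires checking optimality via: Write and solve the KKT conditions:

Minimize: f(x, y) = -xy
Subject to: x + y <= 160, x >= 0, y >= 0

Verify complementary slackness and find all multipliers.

Problem: min -xy s.t. x + y <= 160 (multiplier lambda), x >= 0 (mu_x), y >= 0 (mu_y)
KKT stationarity: -y + lambda - mu_x = 0, -x + lambda - mu_y = 0, with lambda, mu_x, mu_y >= 0
Complementary slackness: lambda*(x + y - 160) = 0, mu_x*x = 0, mu_y*y = 0
If lambda = 0: y = -mu_x <= 0 and x = -mu_y <= 0 force x = y = 0 with f = 0; but x = y = 80 is feasible with f = -6400 < 0, so this is not the minimum. Hence lambda > 0 and x + y = 160.
Try x > 0, y > 0 (so mu_x = mu_y = 0): y = lambda, x = lambda => x = y = lambda
x + y = 160 => 2*lambda = 160 => lambda = 80
x* = y* = 80 > 0, consistent with mu_x = mu_y = 0.
(Any feasible point with x = 0 or y = 0 has f = 0 > -6400, so the minimum is not on those boundaries.)
min(-xy) = -6400 (i.e. max xy = 6400)
Multipliers: lambda = 80, mu_x = 0, mu_y = 0
Complementary slackness: lambda*(x + y - 160) = 80*(80 + 80 - 160) = 0, mu_x*x = 0*80 = 0, mu_y*y = 0*80 = 0. Satisfied.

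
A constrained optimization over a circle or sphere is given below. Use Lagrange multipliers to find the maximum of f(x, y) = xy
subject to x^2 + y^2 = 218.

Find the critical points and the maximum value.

Lagrange conditions: y = 2*lambda*x and x = 2*lambda*y
If x = 0 then y = 0, violating the constraint, so x, y != 0.
Dividing: y/x = x/y => x^2 = y^2 => y = x or y = -x
Constraint: 2x^2 = 218 => x^2 = 109 => x = +/-sqrt(109)
Critical points: (sqrt(109), sqrt(109)), (-sqrt(109), -sqrt(109)), (sqrt(109), -sqrt(109)), (-sqrt(109), sqrt(109))
  y = x:  xy = x^2 = 109  at (sqrt(109), sqrt(109)) and (-sqrt(109), -sqrt(109))
  y = -x: xy = -x^2 = -109 at (sqrt(109), -sqrt(109)) and (-sqrt(109), sqrt(109))
Maximum xy = 109 at (sqrt(109), sqrt(109)) and (-sqrt(109), -sqrt(109))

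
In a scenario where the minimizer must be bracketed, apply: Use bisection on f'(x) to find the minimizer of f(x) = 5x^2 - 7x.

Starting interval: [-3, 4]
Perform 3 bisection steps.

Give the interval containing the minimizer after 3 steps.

Finding critical point of f(x) = 5x^2 - 7x using bisection on f'(x) = 10x + -7.
f'(x) = 0 when x = 7/10.
Starting interval: [-3, 4]
Step 1: mid = 1/2, f'(mid) = -2, new interval = [1/2, 4]
Step 2: mid = 9/4, f'(mid) = 31/2, new interval = [1/2, 9/4]
Step 3: mid = 11/8, f'(mid) = 27/4, new interval = [1/2, 11/8]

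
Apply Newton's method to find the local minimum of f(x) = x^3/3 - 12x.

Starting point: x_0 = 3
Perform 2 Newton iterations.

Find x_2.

f(x) = x^3/3 - 12x
f'(x) = x^2 - 12, f''(x) = 2x
Newton update: x_{n+1} = x_n - (x_n^2 - 12)/(2*x_n)
Step 1: x_0 = 3, f'=-3, f''=6, x_1 = 7/2
Step 2: x_1 = 7/2, f'=1/4, f''=7, x_2 = 97/28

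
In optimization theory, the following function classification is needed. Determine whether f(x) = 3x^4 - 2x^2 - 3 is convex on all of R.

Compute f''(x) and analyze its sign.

f(x) = 3x^4 - 2x^2 - 3
f'(x) = 12x^3 + -4x
f''(x) = 36x^2 + -4
f''(0) = -4 < 0, so not convex near x = 0
Therefore, f is not globally convex on R.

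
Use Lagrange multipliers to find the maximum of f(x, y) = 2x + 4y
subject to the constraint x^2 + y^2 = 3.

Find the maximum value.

Set up Lagrange conditions: grad f = lambda * grad g
  2 = 2*lambda*x
  4 = 2*lambda*y
From these: x/y = 2/4, so x = 2t, y = 4t for some t.
Substitute into constraint: (2t)^2 + (4t)^2 = 3
  t^2 * 20 = 3
  t = sqrt(3/20)
Maximum = 2*x + 4*y = (2^2 + 4^2)*t = 20 * sqrt(3/20) = sqrt(60)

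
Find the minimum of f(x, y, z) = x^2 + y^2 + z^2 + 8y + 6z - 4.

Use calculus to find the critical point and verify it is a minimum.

f(x,y,z) = x^2 + y^2 + z^2 + 8y + 6z - 4
df/dx = 2x + (0) = 0 => x = 0
df/dy = 2y + (8) = 0 => y = -4
df/dz = 2z + (6) = 0 => z = -3
f(0,-4,-3) = 1*(0)^2 + 1*(-4)^2 + 1*(-3)^2 + 8*(-4) + 6*(-3) + -4 = -29
Hessian is diagonal with entries 2, 2, 2 > 0, confirmed minimum.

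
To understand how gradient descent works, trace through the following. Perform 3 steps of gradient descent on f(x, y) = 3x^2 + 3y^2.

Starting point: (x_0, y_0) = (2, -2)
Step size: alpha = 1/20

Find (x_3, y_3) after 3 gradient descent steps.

f(x,y) = 3x^2 + 3y^2
grad_x = 6x + 0y, grad_y = 6y + 0x
Step 1: grad = (12, -12), (7/5, -7/5)
Step 2: grad = (42/5, -42/5), (49/50, -49/50)
Step 3: grad = (147/25, -147/25), (343/500, -343/500)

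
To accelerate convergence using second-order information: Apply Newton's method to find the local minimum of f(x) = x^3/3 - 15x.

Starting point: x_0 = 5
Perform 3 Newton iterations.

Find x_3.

f(x) = x^3/3 - 15x
f'(x) = x^2 - 15, f''(x) = 2x
Newton update: x_{n+1} = x_n - (x_n^2 - 15)/(2*x_n)
Step 1: x_0 = 5, f'=10, f''=10, x_1 = 4
Step 2: x_1 = 4, f'=1, f''=8, x_2 = 31/8
Step 3: x_2 = 31/8, f'=1/64, f''=31/4, x_3 = 1921/496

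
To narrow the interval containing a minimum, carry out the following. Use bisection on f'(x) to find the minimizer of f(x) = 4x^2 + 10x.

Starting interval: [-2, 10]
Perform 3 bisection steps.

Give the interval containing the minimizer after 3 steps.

Finding critical point of f(x) = 4x^2 + 10x using bisection on f'(x) = 8x + 10.
f'(x) = 0 when x = -5/4.
Starting interval: [-2, 10]
Step 1: mid = 4, f'(mid) = 42, new interval = [-2, 4]
Step 2: mid = 1, f'(mid) = 18, new interval = [-2, 1]
Step 3: mid = -1/2, f'(mid) = 6, new interval = [-2, -1/2]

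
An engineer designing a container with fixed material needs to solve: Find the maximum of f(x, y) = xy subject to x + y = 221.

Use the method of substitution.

Substitute y = 221 - x into f(x,y) = xy:
g(x) = x(221 - x) = 221x - x^2
g'(x) = 221 - 2x = 0  =>  x = 221/2
y = 221 - 221/2 = 221/2
Maximum value = (221/2) * (221/2) = 48841/4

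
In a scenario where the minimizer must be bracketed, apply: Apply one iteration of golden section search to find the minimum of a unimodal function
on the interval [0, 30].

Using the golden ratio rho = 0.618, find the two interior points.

Golden section search on [0, 30].
Golden ratio rho = 0.618 (approx).
Interior points:
  x_1 = 0 + (1-0.618)*30 = 11.4600
  x_2 = 0 + 0.618*30 = 18.5400
Compare f(x_1) and f(x_2) to determine which subinterval to keep.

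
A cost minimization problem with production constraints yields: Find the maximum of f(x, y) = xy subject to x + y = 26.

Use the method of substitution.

Substitute y = 26 - x into f(x,y) = xy:
g(x) = x(26 - x) = 26x - x^2
g'(x) = 26 - 2x = 0  =>  x = 13
y = 26 - 13 = 13
Maximum value = 13 * 13 = 169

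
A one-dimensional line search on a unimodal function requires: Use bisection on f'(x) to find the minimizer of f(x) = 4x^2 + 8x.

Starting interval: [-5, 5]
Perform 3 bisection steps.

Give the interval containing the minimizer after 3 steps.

Finding critical point of f(x) = 4x^2 + 8x using bisection on f'(x) = 8x + 8.
f'(x) = 0 when x = -1.
Starting interval: [-5, 5]
Step 1: mid = 0, f'(mid) = 8, new interval = [-5, 0]
Step 2: mid = -5/2, f'(mid) = -12, new interval = [-5/2, 0]
Step 3: mid = -5/4, f'(mid) = -2, new interval = [-5/4, 0]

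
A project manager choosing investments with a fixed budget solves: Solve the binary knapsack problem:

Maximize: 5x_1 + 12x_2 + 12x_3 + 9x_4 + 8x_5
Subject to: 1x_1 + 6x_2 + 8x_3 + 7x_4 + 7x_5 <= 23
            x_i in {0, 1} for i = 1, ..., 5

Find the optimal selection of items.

Items: item 1 (v=5, w=1), item 2 (v=12, w=6), item 3 (v=12, w=8), item 4 (v=9, w=7), item 5 (v=8, w=7)
Capacity: 23
Checking all 32 subsets (w = total weight, v = total value):
  {}: w = 0, v = 0
  {1}: w = 1, v = 5
  {2}: w = 6, v = 12
  {3}: w = 8, v = 12
  {4}: w = 7, v = 9
  {5}: w = 7, v = 8
  {1, 2}: w = 7, v = 17
  {1, 3}: w = 9, v = 17
  {1, 4}: w = 8, v = 14
  {1, 5}: w = 8, v = 13
  {2, 3}: w = 14, v = 24
  {2, 4}: w = 13, v = 21
  {2, 5}: w = 13, v = 20
  {3, 4}: w = 15, v = 21
  {3, 5}: w = 15, v = 20
  {4, 5}: w = 14, v = 17
  {1, 2, 3}: w = 15, v = 29
  {1, 2, 4}: w = 14, v = 26
  {1, 2, 5}: w = 14, v = 25
  {1, 3, 4}: w = 16, v = 26
  {1, 3, 5}: w = 16, v = 25
  {1, 4, 5}: w = 15, v = 22
  {2, 3, 4}: w = 21, v = 33
  {2, 3, 5}: w = 21, v = 32
  {2, 4, 5}: w = 20, v = 29
  {3, 4, 5}: w = 22, v = 29
  {1, 2, 3, 4}: w = 22, v = 38
  {1, 2, 3, 5}: w = 22, v = 37
  {1, 2, 4, 5}: w = 21, v = 34
  {1, 3, 4, 5}: w = 23, v = 34
  {2, 3, 4, 5}: w = 28 > 23, infeasible
  {1, 2, 3, 4, 5}: w = 29 > 23, infeasible
Best feasible subset: items [1, 2, 3, 4]
Total weight: 22 <= 23, total value: 38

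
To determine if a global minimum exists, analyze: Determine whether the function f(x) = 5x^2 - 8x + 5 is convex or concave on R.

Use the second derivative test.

f(x) = 5x^2 - 8x + 5
f'(x) = 10x - 8
f''(x) = 10
Since f''(x) = 10 > 0 for all x, f is convex on R.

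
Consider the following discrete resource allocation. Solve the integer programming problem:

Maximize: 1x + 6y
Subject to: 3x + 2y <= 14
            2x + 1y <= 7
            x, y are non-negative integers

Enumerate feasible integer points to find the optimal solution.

Constraint 1: 3x + 2y <= 14
Constraint 2: 2x + 1y <= 7
Feasible x range (need y >= 0): 0 <= x <= min(14/3, 7/2) => x in {0, ..., 3}.
Enumerate feasible integer points row by row (the coefficient of y is 6 > 0, so for each x the largest feasible y gives the best value):
  x = 0: y <= min((14 - 3*0)/2, (7 - 2*0)/1) => y in {0, ..., 7}; best 1*0 + 6*7 = 42
  x = 1: y <= min((14 - 3*1)/2, (7 - 2*1)/1) => y in {0, ..., 5}; best 1*1 + 6*5 = 31
  x = 2: y <= min((14 - 3*2)/2, (7 - 2*2)/1) => y in {0, ..., 3}; best 1*2 + 6*3 = 20
  x = 3: y <= min((14 - 3*3)/2, (7 - 2*3)/1) => y in {0, ..., 1}; best 1*3 + 6*1 = 9
The maximum 1x + 6y = 42 is achieved at x = 0, y = 7.
Check: 3*0 + 2*7 = 14 <= 14 and 2*0 + 1*7 = 7 <= 7.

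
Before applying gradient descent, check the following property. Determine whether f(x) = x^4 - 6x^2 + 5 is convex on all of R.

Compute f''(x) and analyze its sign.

f(x) = x^4 - 6x^2 + 5
f'(x) = 4x^3 + -12x
f''(x) = 12x^2 + -12
f''(0) = -12 < 0, so not convex near x = 0
Therefore, f is not globally convex on R.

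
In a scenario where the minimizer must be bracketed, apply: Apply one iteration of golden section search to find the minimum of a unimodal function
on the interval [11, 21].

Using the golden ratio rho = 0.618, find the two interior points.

Golden section search on [11, 21].
Golden ratio rho = 0.618 (approx).
Interior points:
  x_1 = 11 + (1-0.618)*10 = 14.8200
  x_2 = 11 + 0.618*10 = 17.1800
Compare f(x_1) and f(x_2) to determine which subinterval to keep.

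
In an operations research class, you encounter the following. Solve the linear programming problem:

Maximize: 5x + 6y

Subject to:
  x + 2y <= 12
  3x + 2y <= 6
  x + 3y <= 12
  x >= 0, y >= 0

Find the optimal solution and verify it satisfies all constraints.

Feasible vertices: (0, 0), (0, 3), (2, 0)
Objective 5x + 6y at each vertex:
  (0, 0): 0
  (0, 3): 18
  (2, 0): 10
Maximum is 18 at (0, 3).
Verify constraints at (x, y) = (0, 3):
  1*0 + 2*3 = 6 <= 12
  3*0 + 2*3 = 6 <= 6 (active)
  1*0 + 3*3 = 9 <= 12
  x = 0 >= 0, y = 3 >= 0. All constraints satisfied.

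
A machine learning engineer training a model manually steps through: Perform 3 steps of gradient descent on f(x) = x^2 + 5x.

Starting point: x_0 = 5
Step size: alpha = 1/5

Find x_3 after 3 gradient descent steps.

f(x) = x^2 + 5x, f'(x) = 2x + (5)
Step 1: f'(5) = 15, x_1 = 5 - 1/5 * 15 = 2
Step 2: f'(2) = 9, x_2 = 2 - 1/5 * 9 = 1/5
Step 3: f'(1/5) = 27/5, x_3 = 1/5 - 1/5 * 27/5 = -22/25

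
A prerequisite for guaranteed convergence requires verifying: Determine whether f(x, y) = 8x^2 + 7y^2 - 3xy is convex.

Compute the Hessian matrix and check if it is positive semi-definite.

f(x,y) = 8x^2 + 7y^2 - 3xy
Hessian H = [[16, -3], [-3, 14]]
trace(H) = 30, det(H) = 215
Eigenvalues: (30 +/- sqrt(40)) / 2 = 18.16, 11.84
Since both eigenvalues > 0, f is convex.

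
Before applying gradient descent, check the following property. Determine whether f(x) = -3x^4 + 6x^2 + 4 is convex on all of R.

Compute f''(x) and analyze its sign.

f(x) = -3x^4 + 6x^2 + 4
f'(x) = -12x^3 + 12x
f''(x) = -36x^2 + 12
f''(x) = -36x^2 + 12 -> -inf as |x| -> inf
Therefore, f is not globally convex on R.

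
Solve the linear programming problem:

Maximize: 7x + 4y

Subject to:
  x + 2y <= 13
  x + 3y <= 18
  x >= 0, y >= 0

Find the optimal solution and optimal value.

Feasible vertices: (0, 0), (0, 6), (3, 5), (13, 0)
Objective 7x + 4y at each:
  (0, 0): 0
  (0, 6): 24
  (3, 5): 41
  (13, 0): 91
Maximum is 91 at (13, 0).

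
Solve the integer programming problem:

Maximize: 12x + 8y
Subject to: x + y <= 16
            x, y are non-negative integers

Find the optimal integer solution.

Objective: 12x + 8y, constraint: x + y <= 16
Coefficient of x is 12 >= coefficient of y is 8, so allocate the entire budget to x.
Optimal: x = 16, y = 0, value = 192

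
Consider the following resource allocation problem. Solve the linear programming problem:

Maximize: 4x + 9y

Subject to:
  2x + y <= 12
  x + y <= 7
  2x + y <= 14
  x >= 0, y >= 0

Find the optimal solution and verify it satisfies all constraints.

Feasible vertices: (0, 0), (0, 7), (5, 2), (6, 0)
Objective 4x + 9y at each vertex:
  (0, 0): 0
  (0, 7): 63
  (5, 2): 38
  (6, 0): 24
Maximum is 63 at (0, 7).
Verify constraints at (x, y) = (0, 7):
  2*0 + 1*7 = 7 <= 12
  1*0 + 1*7 = 7 <= 7 (active)
  2*0 + 1*7 = 7 <= 14
  x = 0 >= 0, y = 7 >= 0. All constraints satisfied.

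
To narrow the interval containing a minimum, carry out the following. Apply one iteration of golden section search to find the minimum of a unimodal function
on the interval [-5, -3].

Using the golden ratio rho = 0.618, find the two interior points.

Golden section search on [-5, -3].
Golden ratio rho = 0.618 (approx).
Interior points:
  x_1 = -5 + (1-0.618)*2 = -4.2360
  x_2 = -5 + 0.618*2 = -3.7640
Compare f(x_1) and f(x_2) to determine which subinterval to keep.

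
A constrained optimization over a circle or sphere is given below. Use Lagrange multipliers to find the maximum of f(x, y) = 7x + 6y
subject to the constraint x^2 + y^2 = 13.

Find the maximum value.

Set up Lagrange conditions: grad f = lambda * grad g
  7 = 2*lambda*x
  6 = 2*lambda*y
From these: x/y = 7/6, so x = 7t, y = 6t for some t.
Substitute into constraint: (7t)^2 + (6t)^2 = 13
  t^2 * 85 = 13
  t = sqrt(13/85)
Maximum = 7*x + 6*y = (7^2 + 6^2)*t = 85 * sqrt(13/85) = sqrt(1105)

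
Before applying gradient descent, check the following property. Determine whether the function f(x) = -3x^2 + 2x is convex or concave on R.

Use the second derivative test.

f(x) = -3x^2 + 2x
f'(x) = -6x + 2
f''(x) = -6
Since f''(x) = -6 < 0 for all x, f is concave on R.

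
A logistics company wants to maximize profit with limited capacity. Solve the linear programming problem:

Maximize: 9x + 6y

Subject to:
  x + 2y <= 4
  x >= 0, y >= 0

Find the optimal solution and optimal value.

The feasible region has vertices at [(0, 0), (4, 0), (0, 2)].
Checking objective 9x + 6y at each vertex:
  (0, 0): 9*0 + 6*0 = 0
  (4, 0): 9*4 + 6*0 = 36
  (0, 2): 9*0 + 6*2 = 12
Maximum is 36 at (4, 0).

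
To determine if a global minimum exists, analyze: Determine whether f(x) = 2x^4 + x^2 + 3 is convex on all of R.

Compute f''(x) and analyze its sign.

f(x) = 2x^4 + x^2 + 3
f'(x) = 8x^3 + 2x
f''(x) = 24x^2 + 2
f''(x) = 24x^2 + 2 >= 2 > 0 for all x
Therefore, f is convex on R.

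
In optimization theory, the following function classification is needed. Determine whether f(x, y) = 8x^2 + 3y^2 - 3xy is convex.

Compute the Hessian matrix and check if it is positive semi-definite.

f(x,y) = 8x^2 + 3y^2 - 3xy
Hessian H = [[16, -3], [-3, 6]]
trace(H) = 22, det(H) = 87
Eigenvalues: (22 +/- sqrt(136)) / 2 = 16.83, 5.169
Since both eigenvalues > 0, f is convex.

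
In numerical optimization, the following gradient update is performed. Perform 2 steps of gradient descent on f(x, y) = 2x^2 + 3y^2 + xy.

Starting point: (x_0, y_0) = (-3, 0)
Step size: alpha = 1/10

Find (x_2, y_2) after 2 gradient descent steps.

f(x,y) = 2x^2 + 3y^2 + xy
grad_x = 4x + 1y, grad_y = 6y + 1x
Step 1: grad = (-12, -3), (-9/5, 3/10)
Step 2: grad = (-69/10, 0), (-111/100, 3/10)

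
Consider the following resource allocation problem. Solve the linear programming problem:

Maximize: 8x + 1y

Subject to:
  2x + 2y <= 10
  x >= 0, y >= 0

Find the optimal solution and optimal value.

The feasible region has vertices at [(0, 0), (5, 0), (0, 5)].
Checking objective 8x + 1y at each vertex:
  (0, 0): 8*0 + 1*0 = 0
  (5, 0): 8*5 + 1*0 = 40
  (0, 5): 8*0 + 1*5 = 5
Maximum is 40 at (5, 0).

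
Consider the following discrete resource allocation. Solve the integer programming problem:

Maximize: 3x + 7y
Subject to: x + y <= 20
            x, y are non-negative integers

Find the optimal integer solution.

Objective: 3x + 7y, constraint: x + y <= 20
Coefficient of y is 7 > coefficient of x is 3, so allocate the entire budget to y.
Optimal: x = 0, y = 20, value = 140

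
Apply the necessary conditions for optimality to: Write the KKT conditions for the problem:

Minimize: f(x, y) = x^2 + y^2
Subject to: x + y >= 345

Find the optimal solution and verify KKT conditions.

KKT conditions for min x^2 + y^2 s.t. x + y >= 345:
Stationarity: 2x = mu, 2y = mu
So x = y = mu/2.
Complementary slackness: mu*(x + y - 345) = 0
Primal feasibility: x + y >= 345; dual feasibility: mu >= 0
If mu = 0 then x = y = 0, but 0 + 0 < 345 is infeasible, so the constraint is active.
Constraint active: x + y = 2*(mu/2) = 345 => mu = 345
x = y = 345/2, f = 119025/2
Verify: stationarity 2*(345/2) = 345 = mu; primal 345/2 + 345/2 = 345 >= 345; dual mu = 345 >= 0; complementary slackness 345*(345 - 345) = 0. All KKT conditions hold.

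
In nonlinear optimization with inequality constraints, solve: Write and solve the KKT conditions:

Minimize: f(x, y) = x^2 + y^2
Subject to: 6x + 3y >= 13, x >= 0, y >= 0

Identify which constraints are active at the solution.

KKT conditions for min x^2 + y^2 s.t. 6x + 3y >= 13, x >= 0, y >= 0:
Stationarity: 2x = mu*6 + mu_x, 2y = mu*3 + mu_y, with mu, mu_x, mu_y >= 0
Complementary slackness: mu*(6x + 3y - 13) = 0, mu_x*x = 0, mu_y*y = 0
(0, 0) is infeasible (6*0 + 3*0 < 13), so if mu = 0 stationarity would force x = mu_x/2 >= 0, y = mu_y/2 >= 0 with mu_x*x = mu_y*y = 0, i.e. x = y = 0: contradiction. Hence mu > 0 and 6x + 3y = 13 is active.
Try x > 0, y > 0 (so mu_x = mu_y = 0): x = 6*mu/2, y = 3*mu/2
Substitute: 6*(6*mu/2) + 3*(3*mu/2) = 13
  mu*45/2 = 13 => mu = 26/45
x* = 26/15 > 0, y* = 13/15 > 0, consistent with mu_x = mu_y = 0.
f is convex and the constraints are linear, so this KKT point is the global minimum.
f* = 169/45
Active constraints: 6x + 3y >= 13 (holds with equality, mu = 26/45 > 0); x >= 0 and y >= 0 are inactive (mu_x = mu_y = 0).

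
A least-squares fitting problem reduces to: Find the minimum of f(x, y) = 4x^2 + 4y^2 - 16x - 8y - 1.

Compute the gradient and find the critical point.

f(x,y) = 4x^2 + 4y^2 - 16x - 8y - 1
df/dx = 8x + (-16) = 0  =>  x = 2
df/dy = 8y + (-8) = 0  =>  y = 1
f(2, 1) = 4*(2)^2 + 4*(1)^2 + -16*(2) + -8*(1) + -1 = -21
Hessian is diagonal with entries 8, 8 > 0, so this is a minimum.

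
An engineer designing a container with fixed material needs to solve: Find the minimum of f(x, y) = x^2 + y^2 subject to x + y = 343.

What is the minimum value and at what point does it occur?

Substitute y = 343 - x into f(x,y) = x^2 + y^2:
g(x) = x^2 + (343 - x)^2 = 2x^2 - 686x + 117649
g'(x) = 4x - 686 = 0  =>  x = 343/2
y = 343 - 343/2 = 343/2
Minimum value = (343/2)^2 + (343/2)^2 = 117649/2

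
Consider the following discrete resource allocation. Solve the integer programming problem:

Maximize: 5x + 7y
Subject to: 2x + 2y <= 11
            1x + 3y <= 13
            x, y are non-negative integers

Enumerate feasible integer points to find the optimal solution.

Constraint 1: 2x + 2y <= 11
Constraint 2: 1x + 3y <= 13
Feasible x range (need y >= 0): 0 <= x <= min(11/2, 13/1) => x in {0, ..., 5}.
Enumerate feasible integer points row by row (the coefficient of y is 7 > 0, so for each x the largest feasible y gives the best value):
  x = 0: y <= min((11 - 2*0)/2, (13 - 1*0)/3) => y in {0, ..., 4}; best 5*0 + 7*4 = 28
  x = 1: y <= min((11 - 2*1)/2, (13 - 1*1)/3) => y in {0, ..., 4}; best 5*1 + 7*4 = 33
  x = 2: y <= min((11 - 2*2)/2, (13 - 1*2)/3) => y in {0, ..., 3}; best 5*2 + 7*3 = 31
  x = 3: y <= min((11 - 2*3)/2, (13 - 1*3)/3) => y in {0, ..., 2}; best 5*3 + 7*2 = 29
  x = 4: y <= min((11 - 2*4)/2, (13 - 1*4)/3) => y in {0, ..., 1}; best 5*4 + 7*1 = 27
  x = 5: y <= min((11 - 2*5)/2, (13 - 1*5)/3) => y in {0}; best 5*5 + 7*0 = 25
The maximum 5x + 7y = 33 is achieved at x = 1, y = 4.
Check: 2*1 + 2*4 = 10 <= 11 and 1*1 + 3*4 = 13 <= 13.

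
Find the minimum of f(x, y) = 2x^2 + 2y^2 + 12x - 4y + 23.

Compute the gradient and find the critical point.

f(x,y) = 2x^2 + 2y^2 + 12x - 4y + 23
df/dx = 4x + (12) = 0  =>  x = -3
df/dy = 4y + (-4) = 0  =>  y = 1
f(-3, 1) = 2*(-3)^2 + 2*(1)^2 + 12*(-3) + -4*(1) + 23 = 3
Hessian is diagonal with entries 4, 4 > 0, so this is a minimum.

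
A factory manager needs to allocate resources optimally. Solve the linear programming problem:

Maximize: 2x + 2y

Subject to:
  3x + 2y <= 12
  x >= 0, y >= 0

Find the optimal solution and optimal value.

The feasible region has vertices at [(0, 0), (4, 0), (0, 6)].
Checking objective 2x + 2y at each vertex:
  (0, 0): 2*0 + 2*0 = 0
  (4, 0): 2*4 + 2*0 = 8
  (0, 6): 2*0 + 2*6 = 12
Maximum is 12 at (0, 6).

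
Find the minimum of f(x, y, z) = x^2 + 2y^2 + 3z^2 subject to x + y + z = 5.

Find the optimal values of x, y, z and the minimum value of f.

Using Lagrange multipliers on f = x^2 + 2y^2 + 3z^2 with constraint x + y + z = 5:
Conditions: 2*1*x = lambda, 2*2*y = lambda, 2*3*z = lambda
So x = lambda/2, y = lambda/4, z = lambda/6
Substituting into constraint: lambda * (11/12) = 5
lambda = 60/11
x = 30/11, y = 15/11, z = 10/11
Minimum value = 150/11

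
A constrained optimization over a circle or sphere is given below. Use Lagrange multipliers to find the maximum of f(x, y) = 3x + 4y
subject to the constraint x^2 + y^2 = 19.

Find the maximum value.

Set up Lagrange conditions: grad f = lambda * grad g
  3 = 2*lambda*x
  4 = 2*lambda*y
From these: x/y = 3/4, so x = 3t, y = 4t for some t.
Substitute into constraint: (3t)^2 + (4t)^2 = 19
  t^2 * 25 = 19
  t = sqrt(19/25)
Maximum = 3*x + 4*y = (3^2 + 4^2)*t = 25 * sqrt(19/25) = sqrt(475)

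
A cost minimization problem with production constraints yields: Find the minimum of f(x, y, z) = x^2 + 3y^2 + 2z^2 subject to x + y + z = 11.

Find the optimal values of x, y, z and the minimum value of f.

Using Lagrange multipliers on f = x^2 + 3y^2 + 2z^2 with constraint x + y + z = 11:
Conditions: 2*1*x = lambda, 2*3*y = lambda, 2*2*z = lambda
So x = lambda/2, y = lambda/6, z = lambda/4
Substituting into constraint: lambda * (11/12) = 11
lambda = 12
x = 6, y = 2, z = 3
Minimum value = 66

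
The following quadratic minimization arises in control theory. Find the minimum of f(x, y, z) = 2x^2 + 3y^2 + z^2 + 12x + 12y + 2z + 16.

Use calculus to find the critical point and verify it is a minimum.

f(x,y,z) = 2x^2 + 3y^2 + z^2 + 12x + 12y + 2z + 16
df/dx = 4x + (12) = 0 => x = -3
df/dy = 6y + (12) = 0 => y = -2
df/dz = 2z + (2) = 0 => z = -1
f(-3,-2,-1) = 2*(-3)^2 + 3*(-2)^2 + 1*(-1)^2 + 12*(-3) + 12*(-2) + 2*(-1) + 16 = -15
Hessian is diagonal with entries 4, 6, 2 > 0, confirmed minimum.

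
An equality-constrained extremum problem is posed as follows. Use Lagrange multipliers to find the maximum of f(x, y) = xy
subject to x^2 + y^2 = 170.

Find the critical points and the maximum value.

Lagrange conditions: y = 2*lambda*x and x = 2*lambda*y
If x = 0 then y = 0, violating the constraint, so x, y != 0.
Dividing: y/x = x/y => x^2 = y^2 => y = x or y = -x
Constraint: 2x^2 = 170 => x^2 = 85 => x = +/-sqrt(85)
Critical points: (sqrt(85), sqrt(85)), (-sqrt(85), -sqrt(85)), (sqrt(85), -sqrt(85)), (-sqrt(85), sqrt(85))
  y = x:  xy = x^2 = 85  at (sqrt(85), sqrt(85)) and (-sqrt(85), -sqrt(85))
  y = -x: xy = -x^2 = -85 at (sqrt(85), -sqrt(85)) and (-sqrt(85), sqrt(85))
Maximum xy = 85 at (sqrt(85), sqrt(85)) and (-sqrt(85), -sqrt(85))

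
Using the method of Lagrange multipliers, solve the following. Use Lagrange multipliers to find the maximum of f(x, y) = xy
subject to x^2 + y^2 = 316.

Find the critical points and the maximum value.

Lagrange conditions: y = 2*lambda*x and x = 2*lambda*y
If x = 0 then y = 0, violating the constraint, so x, y != 0.
Dividing: y/x = x/y => x^2 = y^2 => y = x or y = -x
Constraint: 2x^2 = 316 => x^2 = 158 => x = +/-sqrt(158)
Critical points: (sqrt(158), sqrt(158)), (-sqrt(158), -sqrt(158)), (sqrt(158), -sqrt(158)), (-sqrt(158), sqrt(158))
  y = x:  xy = x^2 = 158  at (sqrt(158), sqrt(158)) and (-sqrt(158), -sqrt(158))
  y = -x: xy = -x^2 = -158 at (sqrt(158), -sqrt(158)) and (-sqrt(158), sqrt(158))
Maximum xy = 158 at (sqrt(158), sqrt(158)) and (-sqrt(158), -sqrt(158))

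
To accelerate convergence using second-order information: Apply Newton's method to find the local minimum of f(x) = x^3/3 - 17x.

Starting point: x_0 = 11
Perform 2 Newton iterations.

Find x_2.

f(x) = x^3/3 - 17x
f'(x) = x^2 - 17, f''(x) = 2x
Newton update: x_{n+1} = x_n - (x_n^2 - 17)/(2*x_n)
Step 1: x_0 = 11, f'=104, f''=22, x_1 = 69/11
Step 2: x_1 = 69/11, f'=2704/121, f''=138/11, x_2 = 3409/759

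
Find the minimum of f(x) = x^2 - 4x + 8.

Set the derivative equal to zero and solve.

f(x) = x^2 - 4x + 8
f'(x) = 2x + (-4) = 0
x = 4/2 = 2
f(2) = 4
Since f''(x) = 2 > 0, this is a minimum.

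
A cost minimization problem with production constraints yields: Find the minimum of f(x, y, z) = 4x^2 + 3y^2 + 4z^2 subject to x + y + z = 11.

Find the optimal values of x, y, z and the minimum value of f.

Using Lagrange multipliers on f = 4x^2 + 3y^2 + 4z^2 with constraint x + y + z = 11:
Conditions: 2*4*x = lambda, 2*3*y = lambda, 2*4*z = lambda
So x = lambda/8, y = lambda/6, z = lambda/8
Substituting into constraint: lambda * (5/12) = 11
lambda = 132/5
x = 33/10, y = 22/5, z = 33/10
Minimum value = 726/5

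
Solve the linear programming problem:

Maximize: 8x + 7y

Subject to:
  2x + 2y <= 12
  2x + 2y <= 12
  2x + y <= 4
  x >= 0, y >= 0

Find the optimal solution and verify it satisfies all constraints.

Feasible vertices: (0, 0), (0, 4), (2, 0)
Objective 8x + 7y at each vertex:
  (0, 0): 0
  (0, 4): 28
  (2, 0): 16
Maximum is 28 at (0, 4).
Verify constraints at (x, y) = (0, 4):
  2*0 + 2*4 = 8 <= 12
  2*0 + 2*4 = 8 <= 12
  2*0 + 1*4 = 4 <= 4 (active)
  x = 0 >= 0, y = 4 >= 0. All constraints satisfied.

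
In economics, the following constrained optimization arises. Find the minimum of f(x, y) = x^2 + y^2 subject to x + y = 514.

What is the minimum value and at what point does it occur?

Substitute y = 514 - x into f(x,y) = x^2 + y^2:
g(x) = x^2 + (514 - x)^2 = 2x^2 - 1028x + 264196
g'(x) = 4x - 1028 = 0  =>  x = 257
y = 514 - 257 = 257
Minimum value = 257^2 + 257^2 = 132098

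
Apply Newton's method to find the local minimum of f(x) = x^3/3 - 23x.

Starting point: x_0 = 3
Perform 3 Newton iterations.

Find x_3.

f(x) = x^3/3 - 23x
f'(x) = x^2 - 23, f''(x) = 2x
Newton update: x_{n+1} = x_n - (x_n^2 - 23)/(2*x_n)
Step 1: x_0 = 3, f'=-14, f''=6, x_1 = 16/3
Step 2: x_1 = 16/3, f'=49/9, f''=32/3, x_2 = 463/96
Step 3: x_2 = 463/96, f'=2401/9216, f''=463/48, x_3 = 426337/88896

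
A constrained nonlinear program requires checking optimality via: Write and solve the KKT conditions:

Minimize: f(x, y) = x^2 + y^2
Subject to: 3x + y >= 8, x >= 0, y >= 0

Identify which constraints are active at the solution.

KKT conditions for min x^2 + y^2 s.t. 3x + 1y >= 8, x >= 0, y >= 0:
Stationarity: 2x = mu*3 + mu_x, 2y = mu*1 + mu_y, with mu, mu_x, mu_y >= 0
Complementary slackness: mu*(3x + y - 8) = 0, mu_x*x = 0, mu_y*y = 0
(0, 0) is infeasible (3*0 + 1*0 < 8), so if mu = 0 stationarity would force x = mu_x/2 >= 0, y = mu_y/2 >= 0 with mu_x*x = mu_y*y = 0, i.e. x = y = 0: contradiction. Hence mu > 0 and 3x + y = 8 is active.
Try x > 0, y > 0 (so mu_x = mu_y = 0): x = 3*mu/2, y = 1*mu/2
Substitute: 3*(3*mu/2) + 1*(1*mu/2) = 8
  mu*10/2 = 8 => mu = 8/5
x* = 12/5 > 0, y* = 4/5 > 0, consistent with mu_x = mu_y = 0.
f is convex and the constraints are linear, so this KKT point is the global minimum.
f* = 32/5
Active constraints: 3x + y >= 8 (holds with equality, mu = 8/5 > 0); x >= 0 and y >= 0 are inactive (mu_x = mu_y = 0).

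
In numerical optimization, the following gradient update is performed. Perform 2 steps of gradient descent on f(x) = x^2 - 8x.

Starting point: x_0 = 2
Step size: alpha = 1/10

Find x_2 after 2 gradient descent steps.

f(x) = x^2 - 8x, f'(x) = 2x + (-8)
Step 1: f'(2) = -4, x_1 = 2 - 1/10 * -4 = 12/5
Step 2: f'(12/5) = -16/5, x_2 = 12/5 - 1/10 * -16/5 = 68/25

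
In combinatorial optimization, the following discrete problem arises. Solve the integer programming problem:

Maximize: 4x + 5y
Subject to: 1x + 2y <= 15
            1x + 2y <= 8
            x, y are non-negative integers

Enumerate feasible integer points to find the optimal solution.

Constraint 1: 1x + 2y <= 15
Constraint 2: 1x + 2y <= 8
Feasible x range (need y >= 0): 0 <= x <= min(15/1, 8/1) => x in {0, ..., 8}.
Enumerate feasible integer points row by row (the coefficient of y is 5 > 0, so for each x the largest feasible y gives the best value):
  x = 0: y <= min((15 - 1*0)/2, (8 - 1*0)/2) => y in {0, ..., 4}; best 4*0 + 5*4 = 20
  x = 1: y <= min((15 - 1*1)/2, (8 - 1*1)/2) => y in {0, ..., 3}; best 4*1 + 5*3 = 19
  x = 2: y <= min((15 - 1*2)/2, (8 - 1*2)/2) => y in {0, ..., 3}; best 4*2 + 5*3 = 23
  x = 3: y <= min((15 - 1*3)/2, (8 - 1*3)/2) => y in {0, ..., 2}; best 4*3 + 5*2 = 22
  x = 4: y <= min((15 - 1*4)/2, (8 - 1*4)/2) => y in {0, ..., 2}; best 4*4 + 5*2 = 26
  x = 5: y <= min((15 - 1*5)/2, (8 - 1*5)/2) => y in {0, ..., 1}; best 4*5 + 5*1 = 25
  x = 6: y <= min((15 - 1*6)/2, (8 - 1*6)/2) => y in {0, ..., 1}; best 4*6 + 5*1 = 29
  x = 7: y <= min((15 - 1*7)/2, (8 - 1*7)/2) => y in {0}; best 4*7 + 5*0 = 28
  x = 8: y <= min((15 - 1*8)/2, (8 - 1*8)/2) => y in {0}; best 4*8 + 5*0 = 32
The maximum 4x + 5y = 32 is achieved at x = 8, y = 0.
Check: 1*8 + 2*0 = 8 <= 15 and 1*8 + 2*0 = 8 <= 8.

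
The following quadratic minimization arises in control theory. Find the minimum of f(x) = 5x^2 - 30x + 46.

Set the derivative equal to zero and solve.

f(x) = 5x^2 - 30x + 46
f'(x) = 10x + (-30) = 0
x = 30/10 = 3
f(3) = 1
Since f''(x) = 10 > 0, this is a minimum.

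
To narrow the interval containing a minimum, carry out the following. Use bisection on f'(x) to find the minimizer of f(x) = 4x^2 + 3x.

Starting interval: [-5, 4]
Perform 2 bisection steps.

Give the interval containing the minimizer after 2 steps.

Finding critical point of f(x) = 4x^2 + 3x using bisection on f'(x) = 8x + 3.
f'(x) = 0 when x = -3/8.
Starting interval: [-5, 4]
Step 1: mid = -1/2, f'(mid) = -1, new interval = [-1/2, 4]
Step 2: mid = 7/4, f'(mid) = 17, new interval = [-1/2, 7/4]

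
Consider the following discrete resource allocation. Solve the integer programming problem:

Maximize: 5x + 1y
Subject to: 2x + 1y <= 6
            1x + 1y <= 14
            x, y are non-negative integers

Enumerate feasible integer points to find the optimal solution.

Constraint 1: 2x + 1y <= 6
Constraint 2: 1x + 1y <= 14
Feasible x range (need y >= 0): 0 <= x <= min(6/2, 14/1) => x in {0, ..., 3}.
Enumerate feasible integer points row by row (the coefficient of y is 1 > 0, so for each x the largest feasible y gives the best value):
  x = 0: y <= min((6 - 2*0)/1, (14 - 1*0)/1) => y in {0, ..., 6}; best 5*0 + 1*6 = 6
  x = 1: y <= min((6 - 2*1)/1, (14 - 1*1)/1) => y in {0, ..., 4}; best 5*1 + 1*4 = 9
  x = 2: y <= min((6 - 2*2)/1, (14 - 1*2)/1) => y in {0, ..., 2}; best 5*2 + 1*2 = 12
  x = 3: y <= min((6 - 2*3)/1, (14 - 1*3)/1) => y in {0}; best 5*3 + 1*0 = 15
The maximum 5x + 1y = 15 is achieved at x = 3, y = 0.
Check: 2*3 + 1*0 = 6 <= 6 and 1*3 + 1*0 = 3 <= 14.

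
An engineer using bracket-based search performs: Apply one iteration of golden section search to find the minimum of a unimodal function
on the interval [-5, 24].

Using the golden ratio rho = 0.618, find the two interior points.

Golden section search on [-5, 24].
Golden ratio rho = 0.618 (approx).
Interior points:
  x_1 = -5 + (1-0.618)*29 = 6.0780
  x_2 = -5 + 0.618*29 = 12.9220
Compare f(x_1) and f(x_2) to determine which subinterval to keep.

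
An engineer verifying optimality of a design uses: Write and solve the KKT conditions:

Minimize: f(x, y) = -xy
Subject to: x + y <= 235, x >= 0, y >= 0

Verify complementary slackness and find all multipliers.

Problem: min -xy s.t. x + y <= 235 (multiplier lambda), x >= 0 (mu_x), y >= 0 (mu_y)
KKT stationarity: -y + lambda - mu_x = 0, -x + lambda - mu_y = 0, with lambda, mu_x, mu_y >= 0
Complementary slackness: lambda*(x + y - 235) = 0, mu_x*x = 0, mu_y*y = 0
If lambda = 0: y = -mu_x <= 0 and x = -mu_y <= 0 force x = y = 0 with f = 0; but x = y = 235/2 is feasible with f = -55225/4 < 0, so this is not the minimum. Hence lambda > 0 and x + y = 235.
Try x > 0, y > 0 (so mu_x = mu_y = 0): y = lambda, x = lambda => x = y = lambda
x + y = 235 => 2*lambda = 235 => lambda = 235/2
x* = y* = 235/2 > 0, consistent with mu_x = mu_y = 0.
(Any feasible point with x = 0 or y = 0 has f = 0 > -55225/4, so the minimum is not on those boundaries.)
min(-xy) = -55225/4 (i.e. max xy = 55225/4)
Multipliers: lambda = 235/2, mu_x = 0, mu_y = 0
Complementary slackness: lambda*(x + y - 235) = 235/2*(235/2 + 235/2 - 235) = 0, mu_x*x = 0*235/2 = 0, mu_y*y = 0*235/2 = 0. Satisfied.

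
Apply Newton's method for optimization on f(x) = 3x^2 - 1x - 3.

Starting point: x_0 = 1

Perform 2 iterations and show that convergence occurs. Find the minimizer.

f(x) = 3x^2 - 1x - 3, f'(x) = 6x + (-1), f''(x) = 6
Step 1: f'(1) = 5, x_1 = 1 - 5/6 = 1/6
Step 2: f'(1/6) = 0, x_2 = 1/6 (converged)
Newton's method converges in 1 step for quadratics.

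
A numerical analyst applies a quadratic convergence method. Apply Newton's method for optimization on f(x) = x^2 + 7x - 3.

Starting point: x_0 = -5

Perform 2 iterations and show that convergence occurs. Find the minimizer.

f(x) = x^2 + 7x - 3, f'(x) = 2x + (7), f''(x) = 2
Step 1: f'(-5) = -3, x_1 = -5 - -3/2 = -7/2
Step 2: f'(-7/2) = 0, x_2 = -7/2 (converged)
Newton's method converges in 1 step for quadratics.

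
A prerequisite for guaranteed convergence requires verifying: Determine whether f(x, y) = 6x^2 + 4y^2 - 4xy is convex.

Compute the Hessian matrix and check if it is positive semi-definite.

f(x,y) = 6x^2 + 4y^2 - 4xy
Hessian H = [[12, -4], [-4, 8]]
trace(H) = 20, det(H) = 80
Eigenvalues: (20 +/- sqrt(80)) / 2 = 14.47, 5.528
Since both eigenvalues > 0, f is convex.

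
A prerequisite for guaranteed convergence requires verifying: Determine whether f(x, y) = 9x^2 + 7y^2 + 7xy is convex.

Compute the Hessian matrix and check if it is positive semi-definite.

f(x,y) = 9x^2 + 7y^2 + 7xy
Hessian H = [[18, 7], [7, 14]]
trace(H) = 32, det(H) = 203
Eigenvalues: (32 +/- sqrt(212)) / 2 = 23.28, 8.72
Since both eigenvalues > 0, f is convex.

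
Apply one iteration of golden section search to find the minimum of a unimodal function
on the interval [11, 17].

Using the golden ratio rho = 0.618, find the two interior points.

Golden section search on [11, 17].
Golden ratio rho = 0.618 (approx).
Interior points:
  x_1 = 11 + (1-0.618)*6 = 13.2920
  x_2 = 11 + 0.618*6 = 14.7080
Compare f(x_1) and f(x_2) to determine which subinterval to keep.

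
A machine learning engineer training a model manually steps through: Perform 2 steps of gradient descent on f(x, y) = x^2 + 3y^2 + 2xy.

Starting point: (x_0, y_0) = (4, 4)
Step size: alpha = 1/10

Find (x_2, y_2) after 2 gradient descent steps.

f(x,y) = x^2 + 3y^2 + 2xy
grad_x = 2x + 2y, grad_y = 6y + 2x
Step 1: grad = (16, 32), (12/5, 4/5)
Step 2: grad = (32/5, 48/5), (44/25, -4/25)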